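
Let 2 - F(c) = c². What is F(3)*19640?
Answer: -137480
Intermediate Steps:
F(c) = 2 - c²
F(3)*19640 = (2 - 1*3²)*19640 = (2 - 1*9)*19640 = (2 - 9)*19640 = -7*19640 = -137480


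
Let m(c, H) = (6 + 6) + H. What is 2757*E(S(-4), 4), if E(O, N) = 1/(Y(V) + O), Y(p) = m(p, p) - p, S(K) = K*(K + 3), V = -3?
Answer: 2757/16 ≈ 172.31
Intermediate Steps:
m(c, H) = 12 + H
S(K) = K*(3 + K)
Y(p) = 12 (Y(p) = (12 + p) - p = 12)
E(O, N) = 1/(12 + O)
2757*E(S(-4), 4) = 2757/(12 - 4*(3 - 4)) = 2757/(12 - 4*(-1)) = 2757/(12 + 4) = 2757/16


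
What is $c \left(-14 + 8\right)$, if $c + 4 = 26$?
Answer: $-132$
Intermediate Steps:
$c = 22$ ($c = -4 + 26 = 22$)
$c \left(-14 + 8\right) = 22 \left(-14 + 8\right) = 22 \left(-6\right) = -132$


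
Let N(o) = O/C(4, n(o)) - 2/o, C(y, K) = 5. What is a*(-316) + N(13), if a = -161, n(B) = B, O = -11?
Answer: 3306787/65 ≈ 50874.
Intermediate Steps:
N(o) = -11/5 - 2/o
a*(-316) + N(13) = -161*(-316) + (-11/5 - 2/13) = 50876 + (-11/5 - 2*1/13) = 50876 + (-11/5 - 2/13) = 50876 - 153/65 = 3306787/65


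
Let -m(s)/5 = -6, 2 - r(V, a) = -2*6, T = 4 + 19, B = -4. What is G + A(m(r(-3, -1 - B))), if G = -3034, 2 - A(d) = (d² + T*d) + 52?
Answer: -4674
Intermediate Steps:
T = 23
r(V, a) = 14 (r(V, a) = 2 - (-2)*6 = 2 - 1*(-12) = 2 + 12 = 14)
m(s) = 30 (m(s) = -5*(-6) = 30)
A(d) = -50 - d² - 23*d (A(d) = 2 - ((d² + 23*d) + 52) = 2 - (52 + d² + 23*d) = 2 + (-52 - d² - 23*d) = -50 - d² - 23*d)
G + A(m(r(-3, -1 - B))) = -3034 + (-50 - 1*30² - 23*30) = -3034 + (-50 - 1*900 - 690) = -3034 + (-50 - 900 - 690) = -3034 - 1640 = -4674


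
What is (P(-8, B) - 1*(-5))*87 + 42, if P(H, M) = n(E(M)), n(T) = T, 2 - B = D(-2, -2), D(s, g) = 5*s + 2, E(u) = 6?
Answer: 999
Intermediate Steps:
D(s, g) = 2 + 5*s
B = 10 (B = 2 - (2 + 5*(-2)) = 2 - (2 - 10) = 2 - 1*(-8) = 2 + 8 = 10)
P(H, M) = 6
(P(-8, B) - 1*(-5))*87 + 42 = (6 - 1*(-5))*87 + 42 = (6 + 5)*87 + 42 = 11*87 + 42 = 957 + 42 = 999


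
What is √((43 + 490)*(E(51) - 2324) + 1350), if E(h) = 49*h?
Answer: 5*√3785 ≈ 307.61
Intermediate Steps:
√((43 + 490)*(E(51) - 2324) + 1350) = √((43 + 490)*(49*51 - 2324) + 1350) = √(533*(2499 - 2324) + 1350) = √(533*175 + 1350) = √(93275 + 1350) = √94625 = 5*√3785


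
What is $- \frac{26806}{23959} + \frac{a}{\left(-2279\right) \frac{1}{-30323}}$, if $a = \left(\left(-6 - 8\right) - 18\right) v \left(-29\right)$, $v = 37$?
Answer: $\frac{1918872583806}{4200197} \approx 4.5685 \cdot 10^{5}$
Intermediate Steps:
$a = 34336$ ($a = \left(\left(-6 - 8\right) - 18\right) 37 \left(-29\right) = \left(-14 - 18\right) 37 \left(-29\right) = \left(-32\right) 37 \left(-29\right) = \left(-1184\right) \left(-29\right) = 34336$)
$- \frac{26806}{23959} + \frac{a}{\left(-2279\right) \frac{1}{-30323}} = - \frac{26806}{23959} + \frac{34336}{\left(-2279\right) \frac{1}{-30323}} = \left(-26806\right) \frac{1}{23959} + \frac{34336}{\left(-2279\right) \left(- \frac{1}{30323}\right)} = - \frac{2062}{1843} + \frac{34336}{\frac{2279}{30323}} = - \frac{2062}{1843} + 34336 \cdot \frac{30323}{2279} = - \frac{2062}{1843} + \frac{1041170528}{2279} = \frac{1918872583806}{4200197}$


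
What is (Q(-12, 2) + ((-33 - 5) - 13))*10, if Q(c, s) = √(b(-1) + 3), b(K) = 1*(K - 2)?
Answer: -510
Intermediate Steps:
b(K) = -2 + K (b(K) = 1*(-2 + K) = -2 + K)
Q(c, s) = 0 (Q(c, s) = √((-2 - 1) + 3) = √(-3 + 3) = √0 = 0)
(Q(-12, 2) + ((-33 - 5) - 13))*10 = (0 + ((-33 - 5) - 13))*10 = (0 + (-38 - 13))*10 = (0 - 51)*10 = -51*10 = -510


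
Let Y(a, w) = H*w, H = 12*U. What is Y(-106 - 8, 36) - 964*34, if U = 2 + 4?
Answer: -30184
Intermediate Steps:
U = 6
H = 72 (H = 12*6 = 72)
Y(a, w) = 72*w
Y(-106 - 8, 36) - 964*34 = 72*36 - 964*34 = 2592 - 1*32776 = 2592 - 32776 = -30184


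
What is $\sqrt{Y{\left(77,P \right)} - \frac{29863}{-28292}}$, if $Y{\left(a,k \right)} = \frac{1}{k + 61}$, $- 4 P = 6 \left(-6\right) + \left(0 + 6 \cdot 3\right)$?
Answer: $\frac{\sqrt{3677192204631}}{1853126} \approx 1.0348$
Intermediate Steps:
$P = \frac{9}{2}$ ($P = - \frac{6 \left(-6\right) + \left(0 + 6 \cdot 3\right)}{4} = - \frac{-36 + \left(0 + 18\right)}{4} = - \frac{-36 + 18}{4} = \left(- \frac{1}{4}\right) \left(-18\right) = \frac{9}{2} \approx 4.5$)
$Y{\left(a,k \right)} = \frac{1}{61 + k}$
$\sqrt{Y{\left(77,P \right)} - \frac{29863}{-28292}} = \sqrt{\frac{1}{61 + \frac{9}{2}} - \frac{29863}{-28292}} = \sqrt{\frac{1}{\frac{131}{2}} - - \frac{29863}{28292}} = \sqrt{\frac{2}{131} + \frac{29863}{28292}} = \sqrt{\frac{3968637}{3706252}} = \frac{\sqrt{3677192204631}}{1853126}$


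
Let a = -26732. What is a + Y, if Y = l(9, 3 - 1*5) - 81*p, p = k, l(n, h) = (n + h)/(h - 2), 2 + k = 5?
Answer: -107907/4 ≈ -26977.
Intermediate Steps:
k = 3 (k = -2 + 5 = 3)
l(n, h) = (h + n)/(-2 + h)
p = 3
Y = -979/4 (Y = ((3 - 1*5) + 9)/(-2 + (3 - 1*5)) - 81*3 = ((3 - 5) + 9)/(-2 + (3 - 5)) - 243 = (-2 + 9)/(-2 - 2) - 243 = 7/(-4) - 243 = -¼*7 - 243 = -7/4 - 243 = -979/4 ≈ -244.75)
a + Y = -26732 - 979/4 = -107907/4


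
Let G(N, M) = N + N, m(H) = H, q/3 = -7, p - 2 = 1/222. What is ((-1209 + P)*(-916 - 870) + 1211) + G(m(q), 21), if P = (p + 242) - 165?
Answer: 224146846/111 ≈ 2.0193e+6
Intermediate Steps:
p = 445/222 (p = 2 + 1/222 = 445/222 ≈ 2.0045)
q = -21 (q = 3*(-7) = -21)
P = 17539/222 (P = (445/222 + 242) - 165 = 54169/222 - 165 = 17539/222 ≈ 79.005)
G(N, M) = 2*N
((-1209 + P)*(-916 - 870) + 1211) + G(m(q), 21) = ((-1209 + 17539/222)*(-916 - 870) + 1211) + 2*(-21) = (-250859/222*(-1786) + 1211) - 42 = (224017087/111 + 1211) - 42 = 224151508/111 - 42 = 224146846/111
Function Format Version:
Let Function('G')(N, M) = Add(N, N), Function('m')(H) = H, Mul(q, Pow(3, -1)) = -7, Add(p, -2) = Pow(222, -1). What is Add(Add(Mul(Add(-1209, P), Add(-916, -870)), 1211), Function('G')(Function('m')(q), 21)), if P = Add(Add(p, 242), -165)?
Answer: Rational(224146846, 111) ≈ 2.0193e+6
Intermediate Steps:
p = Rational(445, 222) (p = Add(2, Pow(222, -1)) = Add(2, Rational(1, 222)) = Rational(445, 222) ≈ 2.0045)
q = -21 (q = Mul(3, -7) = -21)
P = Rational(17539, 222) (P = Add(Add(Rational(445, 222), 242), -165) = Add(Rational(54169, 222), -165) = Rational(17539, 222) ≈ 79.005)
Function('G')(N, M) = Mul(2, N)
Add(Add(Mul(Add(-1209, P), Add(-916, -870)), 1211), Function('G')(Function('m')(q), 21)) = Add(Add(Mul(Add(-1209, Rational(17539, 222)), Add(-916, -870)), 1211), Mul(2, -21)) = Add(Add(Mul(Rational(-250859, 222), -1786), 1211), -42) = Add(Add(Rational(224017087, 111), 1211), -42) = Add(Rational(224151508, 111), -42) = Rational(224146846, 111)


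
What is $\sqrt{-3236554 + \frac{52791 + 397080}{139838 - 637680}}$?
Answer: $\frac{i \sqrt{802169312948140438}}{497842} \approx 1799.0 i$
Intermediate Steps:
$\sqrt{-3236554 + \frac{52791 + 397080}{139838 - 637680}} = \sqrt{-3236554 + \frac{449871}{-497842}} = \sqrt{-3236554 + 449871 \left(- \frac{1}{497842}\right)} = \sqrt{-3236554 - \frac{449871}{497842}} = \sqrt{- \frac{1611292966339}{497842}} = \frac{i \sqrt{802169312948140438}}{497842}$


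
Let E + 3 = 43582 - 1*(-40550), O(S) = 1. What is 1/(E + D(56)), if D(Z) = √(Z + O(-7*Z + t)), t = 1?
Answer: 28043/2359229528 - √57/7077688584 ≈ 1.1885e-5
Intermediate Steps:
D(Z) = √(1 + Z) (D(Z) = √(Z + 1) = √(1 + Z))
E = 84129 (E = -3 + (43582 - 1*(-40550)) = -3 + (43582 + 40550) = -3 + 84132 = 84129)
1/(E + D(56)) = 1/(84129 + √(1 + 56)) = 1/(84129 + √57)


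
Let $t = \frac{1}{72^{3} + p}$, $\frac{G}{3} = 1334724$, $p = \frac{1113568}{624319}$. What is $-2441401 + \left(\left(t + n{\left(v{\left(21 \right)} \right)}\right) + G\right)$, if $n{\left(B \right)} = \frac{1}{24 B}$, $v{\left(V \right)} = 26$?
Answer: $\frac{14202541525479457591}{9088050335520} \approx 1.5628 \cdot 10^{6}$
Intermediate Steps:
$p = \frac{1113568}{624319}$ ($p = 1113568 \cdot \frac{1}{624319} = \frac{1113568}{624319} \approx 1.7837$)
$G = 4004172$ ($G = 3 \cdot 1334724 = 4004172$)
$n{\left(B \right)} = \frac{1}{24 B}$
$t = \frac{624319}{233026931680}$ ($t = \frac{1}{72^{3} + \frac{1113568}{624319}} = \frac{1}{373248 + \frac{1113568}{624319}} = \frac{1}{\frac{233026931680}{624319}} = \frac{624319}{233026931680} \approx 2.6792 \cdot 10^{-6}$)
$-2441401 + \left(\left(t + n{\left(v{\left(21 \right)} \right)}\right) + G\right) = -2441401 + \left(\left(\frac{624319}{233026931680} + \frac{1}{24 \cdot 26}\right) + 4004172\right) = -2441401 + \left(\left(\frac{624319}{233026931680} + \frac{1}{24} \cdot \frac{1}{26}\right) + 4004172\right) = -2441401 + \left(\left(\frac{624319}{233026931680} + \frac{1}{624}\right) + 4004172\right) = -2441401 + \left(\frac{14588531671}{9088050335520} + 4004172\right) = -2441401 + \frac{36390116702668321111}{9088050335520} = \frac{14202541525479457591}{9088050335520}$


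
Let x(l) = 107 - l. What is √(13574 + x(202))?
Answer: √13479 ≈ 116.10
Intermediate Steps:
√(13574 + x(202)) = √(13574 + (107 - 1*202)) = √(13574 + (107 - 202)) = √(13574 - 95) = √13479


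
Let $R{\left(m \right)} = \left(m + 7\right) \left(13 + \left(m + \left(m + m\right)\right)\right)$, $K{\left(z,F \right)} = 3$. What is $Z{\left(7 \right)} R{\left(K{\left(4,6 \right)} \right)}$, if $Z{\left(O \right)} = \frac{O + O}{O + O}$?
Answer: $220$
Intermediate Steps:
$R{\left(m \right)} = \left(7 + m\right) \left(13 + 3 m\right)$ ($R{\left(m \right)} = \left(7 + m\right) \left(13 + \left(m + 2 m\right)\right) = \left(7 + m\right) \left(13 + 3 m\right)$)
$Z{\left(O \right)} = 1$ ($Z{\left(O \right)} = \frac{2 O}{2 O} = 2 O \frac{1}{2 O} = 1$)
$Z{\left(7 \right)} R{\left(K{\left(4,6 \right)} \right)} = 1 \left(91 + 3 \cdot 3^{2} + 34 \cdot 3\right) = 1 \left(91 + 3 \cdot 9 + 102\right) = 1 \left(91 + 27 + 102\right) = 1 \cdot 220 = 220$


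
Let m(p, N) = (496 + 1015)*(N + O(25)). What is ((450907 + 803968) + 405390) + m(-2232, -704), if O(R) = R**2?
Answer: 1540896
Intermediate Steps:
m(p, N) = 944375 + 1511*N (m(p, N) = (496 + 1015)*(N + 25**2) = 1511*(N + 625) = 1511*(625 + N) = 944375 + 1511*N)
((450907 + 803968) + 405390) + m(-2232, -704) = ((450907 + 803968) + 405390) + (944375 + 1511*(-704)) = (1254875 + 405390) + (944375 - 1063744) = 1660265 - 119369 = 1540896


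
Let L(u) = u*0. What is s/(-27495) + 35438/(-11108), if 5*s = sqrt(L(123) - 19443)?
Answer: -17719/5554 - I*sqrt(19443)/137475 ≈ -3.1903 - 0.0010143*I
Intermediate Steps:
L(u) = 0
s = I*sqrt(19443)/5 (s = sqrt(0 - 19443)/5 = sqrt(-19443)/5 = (I*sqrt(19443))/5 = I*sqrt(19443)/5 ≈ 27.888*I)
s/(-27495) + 35438/(-11108) = (I*sqrt(19443)/5)/(-27495) + 35438/(-11108) = (I*sqrt(19443)/5)*(-1/27495) + 35438*(-1/11108) = -I*sqrt(19443)/137475 - 17719/5554 = -17719/5554 - I*sqrt(19443)/137475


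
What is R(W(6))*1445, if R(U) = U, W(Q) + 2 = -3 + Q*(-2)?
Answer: -24565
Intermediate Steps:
W(Q) = -5 - 2*Q (W(Q) = -2 + (-3 + Q*(-2)) = -2 + (-3 - 2*Q) = -5 - 2*Q)
R(W(6))*1445 = (-5 - 2*6)*1445 = (-5 - 12)*1445 = -17*1445 = -24565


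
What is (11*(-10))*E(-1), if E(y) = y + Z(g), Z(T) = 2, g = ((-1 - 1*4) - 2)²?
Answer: -110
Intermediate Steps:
g = 49 (g = ((-1 - 4) - 2)² = (-5 - 2)² = (-7)² = 49)
E(y) = 2 + y (E(y) = y + 2 = 2 + y)
(11*(-10))*E(-1) = (11*(-10))*(2 - 1) = -110*1 = -110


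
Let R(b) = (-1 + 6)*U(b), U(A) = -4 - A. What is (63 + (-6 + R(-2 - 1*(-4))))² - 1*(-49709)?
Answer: 50438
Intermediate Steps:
R(b) = -20 - 5*b (R(b) = (-1 + 6)*(-4 - b) = 5*(-4 - b) = -20 - 5*b)
(63 + (-6 + R(-2 - 1*(-4))))² - 1*(-49709) = (63 + (-6 + (-20 - 5*(-2 - 1*(-4)))))² - 1*(-49709) = (63 + (-6 + (-20 - 5*(-2 + 4))))² + 49709 = (63 + (-6 + (-20 - 5*2)))² + 49709 = (63 + (-6 + (-20 - 10)))² + 49709 = (63 + (-6 - 30))² + 49709 = (63 - 36)² + 49709 = 27² + 49709 = 729 + 49709 = 50438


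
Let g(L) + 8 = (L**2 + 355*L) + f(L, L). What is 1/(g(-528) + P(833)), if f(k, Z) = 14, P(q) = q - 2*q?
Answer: 1/90517 ≈ 1.1048e-5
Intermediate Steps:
P(q) = -q
g(L) = 6 + L**2 + 355*L (g(L) = -8 + ((L**2 + 355*L) + 14) = -8 + (14 + L**2 + 355*L) = 6 + L**2 + 355*L)
1/(g(-528) + P(833)) = 1/((6 + (-528)**2 + 355*(-528)) - 1*833) = 1/((6 + 278784 - 187440) - 833) = 1/(91350 - 833) = 1/90517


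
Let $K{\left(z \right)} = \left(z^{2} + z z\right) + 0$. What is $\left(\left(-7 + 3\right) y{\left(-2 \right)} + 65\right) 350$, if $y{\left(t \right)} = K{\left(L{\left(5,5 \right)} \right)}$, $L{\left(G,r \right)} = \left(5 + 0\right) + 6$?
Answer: $-316050$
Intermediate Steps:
$L{\left(G,r \right)} = 11$ ($L{\left(G,r \right)} = 5 + 6 = 11$)
$K{\left(z \right)} = 2 z^{2}$ ($K{\left(z \right)} = \left(z^{2} + z^{2}\right) + 0 = 2 z^{2} + 0 = 2 z^{2}$)
$y{\left(t \right)} = 242$ ($y{\left(t \right)} = 2 \cdot 11^{2} = 2 \cdot 121 = 242$)
$\left(\left(-7 + 3\right) y{\left(-2 \right)} + 65\right) 350 = \left(\left(-7 + 3\right) 242 + 65\right) 350 = \left(\left(-4\right) 242 + 65\right) 350 = \left(-968 + 65\right) 350 = \left(-903\right) 350 = -316050$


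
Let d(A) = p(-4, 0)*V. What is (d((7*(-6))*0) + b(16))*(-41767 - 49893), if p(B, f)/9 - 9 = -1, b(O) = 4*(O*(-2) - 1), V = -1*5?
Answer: 45096720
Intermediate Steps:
V = -5
b(O) = -4 - 8*O (b(O) = 4*(-2*O - 1) = 4*(-1 - 2*O) = -4 - 8*O)
p(B, f) = 72 (p(B, f) = 81 + 9*(-1) = 81 - 9 = 72)
d(A) = -360 (d(A) = 72*(-5) = -360)
(d((7*(-6))*0) + b(16))*(-41767 - 49893) = (-360 + (-4 - 8*16))*(-41767 - 49893) = (-360 + (-4 - 128))*(-91660) = (-360 - 132)*(-91660) = -492*(-91660) = 45096720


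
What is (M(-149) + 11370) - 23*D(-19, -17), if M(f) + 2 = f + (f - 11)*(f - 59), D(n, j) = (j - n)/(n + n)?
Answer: 845504/19 ≈ 44500.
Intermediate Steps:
D(n, j) = (j - n)/(2*n) (D(n, j) = (j - n)/((2*n)) = (j - n)*(1/(2*n)) = (j - n)/(2*n))
M(f) = -2 + f + (-59 + f)*(-11 + f) (M(f) = -2 + (f + (f - 11)*(f - 59)) = -2 + (f + (-11 + f)*(-59 + f)) = -2 + (f + (-59 + f)*(-11 + f)) = -2 + f + (-59 + f)*(-11 + f))
(M(-149) + 11370) - 23*D(-19, -17) = ((647 + (-149)² - 69*(-149)) + 11370) - 23*(-17 - 1*(-19))/(2*(-19)) = ((647 + 22201 + 10281) + 11370) - 23*(-1)*(-17 + 19)/(2*19) = (33129 + 11370) - 23*(-1)*2/(2*19) = 44499 - 23*(-1/19) = 44499 + 23/19 = 845504/19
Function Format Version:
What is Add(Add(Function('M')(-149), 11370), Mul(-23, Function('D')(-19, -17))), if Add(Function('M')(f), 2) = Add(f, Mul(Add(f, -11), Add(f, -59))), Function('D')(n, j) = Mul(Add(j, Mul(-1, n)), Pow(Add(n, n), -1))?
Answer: Rational(845504, 19) ≈ 44500.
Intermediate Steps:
Function('D')(n, j) = Mul(Rational(1, 2), Pow(n, -1), Add(j, Mul(-1, n))) (Function('D')(n, j) = Mul(Add(j, Mul(-1, n)), Pow(Mul(2, n), -1)) = Mul(Add(j, Mul(-1, n)), Mul(Rational(1, 2), Pow(n, -1))) = Mul(Rational(1, 2), Pow(n, -1), Add(j, Mul(-1, n))))
Function('M')(f) = Add(-2, f, Mul(Add(-59, f), Add(-11, f))) (Function('M')(f) = Add(-2, Add(f, Mul(Add(f, -11), Add(f, -59)))) = Add(-2, Add(f, Mul(Add(-11, f), Add(-59, f)))) = Add(-2, Add(f, Mul(Add(-59, f), Add(-11, f)))) = Add(-2, f, Mul(Add(-59, f), Add(-11, f))))
Add(Add(Function('M')(-149), 11370), Mul(-23, Function('D')(-19, -17))) = Add(Add(Add(647, Pow(-149, 2), Mul(-69, -149)), 11370), Mul(-23, Mul(Rational(1, 2), Pow(-19, -1), Add(-17, Mul(-1, -19))))) = Add(Add(Add(647, 22201, 10281), 11370), Mul(-23, Mul(Rational(1, 2), Rational(-1, 19), Add(-17, 19)))) = Add(Add(33129, 11370), Mul(-23, Mul(Rational(1, 2), Rational(-1, 19), 2))) = Add(44499, Mul(-23, Rational(-1, 19))) = Add(44499, Rational(23, 19)) = Rational(845504, 19)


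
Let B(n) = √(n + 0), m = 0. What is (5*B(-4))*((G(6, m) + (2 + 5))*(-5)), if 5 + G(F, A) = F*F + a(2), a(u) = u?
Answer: -2000*I ≈ -2000.0*I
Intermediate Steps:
B(n) = √n
G(F, A) = -3 + F² (G(F, A) = -5 + (F*F + 2) = -5 + (F² + 2) = -5 + (2 + F²) = -3 + F²)
(5*B(-4))*((G(6, m) + (2 + 5))*(-5)) = (5*√(-4))*(((-3 + 6²) + (2 + 5))*(-5)) = (5*(2*I))*(((-3 + 36) + 7)*(-5)) = (10*I)*((33 + 7)*(-5)) = (10*I)*(40*(-5)) = (10*I)*(-200) = -2000*I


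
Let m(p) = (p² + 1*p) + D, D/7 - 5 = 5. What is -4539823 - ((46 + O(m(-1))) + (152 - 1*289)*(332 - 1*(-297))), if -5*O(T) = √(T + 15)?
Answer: -4453696 + √85/5 ≈ -4.4537e+6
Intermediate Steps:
D = 70 (D = 35 + 7*5 = 35 + 35 = 70)
m(p) = 70 + p + p² (m(p) = (p² + 1*p) + 70 = (p² + p) + 70 = (p + p²) + 70 = 70 + p + p²)
O(T) = -√(15 + T)/5 (O(T) = -√(T + 15)/5 = -√(15 + T)/5)
-4539823 - ((46 + O(m(-1))) + (152 - 1*289)*(332 - 1*(-297))) = -4539823 - ((46 - √(15 + (70 - 1 + (-1)²))/5) + (152 - 1*289)*(332 - 1*(-297))) = -4539823 - ((46 - √(15 + (70 - 1 + 1))/5) + (152 - 289)*(332 + 297)) = -4539823 - ((46 - √(15 + 70)/5) - 137*629) = -4539823 - ((46 - √85/5) - 86173) = -4539823 - (-86127 - √85/5) = -4539823 + (86127 + √85/5) = -4453696 + √85/5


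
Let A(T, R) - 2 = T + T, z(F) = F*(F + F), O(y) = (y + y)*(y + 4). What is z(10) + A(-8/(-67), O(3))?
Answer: 13550/67 ≈ 202.24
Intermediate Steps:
O(y) = 2*y*(4 + y) (O(y) = (2*y)*(4 + y) = 2*y*(4 + y))
z(F) = 2*F² (z(F) = F*(2*F) = 2*F²)
A(T, R) = 2 + 2*T (A(T, R) = 2 + (T + T) = 2 + 2*T)
z(10) + A(-8/(-67), O(3)) = 2*10² + (2 + 2*(-8/(-67))) = 2*100 + (2 + 2*(-8*(-1/67))) = 200 + (2 + 2*(8/67)) = 200 + (2 + 16/67) = 200 + 150/67 = 13550/67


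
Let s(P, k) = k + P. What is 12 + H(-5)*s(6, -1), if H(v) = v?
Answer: -13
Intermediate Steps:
s(P, k) = P + k
12 + H(-5)*s(6, -1) = 12 - 5*(6 - 1) = 12 - 5*5 = 12 - 25 = -13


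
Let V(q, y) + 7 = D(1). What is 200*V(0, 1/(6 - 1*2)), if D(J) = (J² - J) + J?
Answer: -1200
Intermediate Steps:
D(J) = J²
V(q, y) = -6 (V(q, y) = -7 + 1² = -7 + 1 = -6)
200*V(0, 1/(6 - 1*2)) = 200*(-6) = -1200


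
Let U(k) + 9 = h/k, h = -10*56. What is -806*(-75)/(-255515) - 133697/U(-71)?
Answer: 37314892927/310549 ≈ 1.2016e+5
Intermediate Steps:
h = -560
U(k) = -9 - 560/k
-806*(-75)/(-255515) - 133697/U(-71) = -806*(-75)/(-255515) - 133697/(-9 - 560/(-71)) = 60450*(-1/255515) - 133697/(-9 - 560*(-1/71)) = -930/3931 - 133697/(-9 + 560/71) = -930/3931 - 133697/(-79/71) = -930/3931 - 133697*(-71/79) = -930/3931 + 9492487/79 = 37314892927/310549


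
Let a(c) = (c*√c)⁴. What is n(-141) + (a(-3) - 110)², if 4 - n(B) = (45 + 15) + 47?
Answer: 383058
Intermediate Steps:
a(c) = c⁶ (a(c) = (c^(3/2))⁴ = c⁶)
n(B) = -103 (n(B) = 4 - ((45 + 15) + 47) = 4 - (60 + 47) = 4 - 1*107 = 4 - 107 = -103)
n(-141) + (a(-3) - 110)² = -103 + ((-3)⁶ - 110)² = -103 + (729 - 110)² = -103 + 619² = -103 + 383161 = 383058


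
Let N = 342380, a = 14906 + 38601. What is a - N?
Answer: -288873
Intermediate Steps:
a = 53507
a - N = 53507 - 1*342380 = 53507 - 342380 = -288873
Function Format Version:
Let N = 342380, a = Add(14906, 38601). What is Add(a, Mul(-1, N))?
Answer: -288873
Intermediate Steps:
a = 53507
Add(a, Mul(-1, N)) = Add(53507, Mul(-1, 342380)) = Add(53507, -342380) = -288873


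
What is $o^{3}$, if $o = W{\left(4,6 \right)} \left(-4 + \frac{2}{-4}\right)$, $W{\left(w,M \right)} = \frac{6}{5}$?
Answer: $- \frac{19683}{125} \approx -157.46$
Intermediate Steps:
$W{\left(w,M \right)} = \frac{6}{5}$ ($W{\left(w,M \right)} = 6 \cdot \frac{1}{5} = \frac{6}{5}$)
$o = - \frac{27}{5}$ ($o = \frac{6 \left(-4 + \frac{2}{-4}\right)}{5} = \frac{6 \left(-4 + 2 \left(- \frac{1}{4}\right)\right)}{5} = \frac{6 \left(-4 - \frac{1}{2}\right)}{5} = \frac{6}{5} \left(- \frac{9}{2}\right) = - \frac{27}{5} \approx -5.4$)
$o^{3} = \left(- \frac{27}{5}\right)^{3} = - \frac{19683}{125}$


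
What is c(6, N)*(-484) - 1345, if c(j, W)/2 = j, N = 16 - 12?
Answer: -7153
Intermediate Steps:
N = 4
c(j, W) = 2*j
c(6, N)*(-484) - 1345 = (2*6)*(-484) - 1345 = 12*(-484) - 1345 = -5808 - 1345 = -7153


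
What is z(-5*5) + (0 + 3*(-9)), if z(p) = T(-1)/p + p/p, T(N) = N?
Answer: -649/25 ≈ -25.960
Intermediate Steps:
z(p) = 1 - 1/p (z(p) = -1/p + p/p = -1/p + 1 = 1 - 1/p)
z(-5*5) + (0 + 3*(-9)) = (-1 - 5*5)/((-5*5)) + (0 + 3*(-9)) = (-1 - 25)/(-25) + (0 - 27) = -1/25*(-26) - 27 = 26/25 - 27 = -649/25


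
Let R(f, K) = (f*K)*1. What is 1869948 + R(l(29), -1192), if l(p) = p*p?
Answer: 867476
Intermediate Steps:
l(p) = p**2
R(f, K) = K*f (R(f, K) = (K*f)*1 = K*f)
1869948 + R(l(29), -1192) = 1869948 - 1192*29**2 = 1869948 - 1192*841 = 1869948 - 1002472 = 867476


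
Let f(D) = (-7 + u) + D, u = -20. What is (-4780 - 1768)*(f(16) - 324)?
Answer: 2193580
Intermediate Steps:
f(D) = -27 + D (f(D) = (-7 - 20) + D = -27 + D)
(-4780 - 1768)*(f(16) - 324) = (-4780 - 1768)*((-27 + 16) - 324) = -6548*(-11 - 324) = -6548*(-335) = 2193580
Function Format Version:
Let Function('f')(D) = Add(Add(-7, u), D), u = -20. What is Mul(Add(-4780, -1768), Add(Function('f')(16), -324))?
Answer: 2193580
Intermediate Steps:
Function('f')(D) = Add(-27, D) (Function('f')(D) = Add(Add(-7, -20), D) = Add(-27, D))
Mul(Add(-4780, -1768), Add(Function('f')(16), -324)) = Mul(Add(-4780, -1768), Add(Add(-27, 16), -324)) = Mul(-6548, Add(-11, -324)) = Mul(-6548, -335) = 2193580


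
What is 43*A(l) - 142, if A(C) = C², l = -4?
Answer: 546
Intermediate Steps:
43*A(l) - 142 = 43*(-4)² - 142 = 43*16 - 142 = 688 - 142 = 546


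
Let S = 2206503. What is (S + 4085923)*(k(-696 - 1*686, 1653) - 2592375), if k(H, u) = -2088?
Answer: -16325466437238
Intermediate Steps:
(S + 4085923)*(k(-696 - 1*686, 1653) - 2592375) = (2206503 + 4085923)*(-2088 - 2592375) = 6292426*(-2594463) = -16325466437238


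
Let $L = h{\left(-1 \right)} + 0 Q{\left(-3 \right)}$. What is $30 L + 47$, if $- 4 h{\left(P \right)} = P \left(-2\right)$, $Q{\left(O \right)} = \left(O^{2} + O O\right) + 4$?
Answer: $32$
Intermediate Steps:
$Q{\left(O \right)} = 4 + 2 O^{2}$ ($Q{\left(O \right)} = \left(O^{2} + O^{2}\right) + 4 = 2 O^{2} + 4 = 4 + 2 O^{2}$)
$h{\left(P \right)} = \frac{P}{2}$ ($h{\left(P \right)} = - \frac{P \left(-2\right)}{4} = - \frac{\left(-2\right) P}{4} = \frac{P}{2}$)
$L = - \frac{1}{2}$ ($L = \frac{1}{2} \left(-1\right) + 0 \left(4 + 2 \left(-3\right)^{2}\right) = - \frac{1}{2} + 0 \left(4 + 2 \cdot 9\right) = - \frac{1}{2} + 0 \left(4 + 18\right) = - \frac{1}{2} + 0 \cdot 22 = - \frac{1}{2} + 0 = - \frac{1}{2} \approx -0.5$)
$30 L + 47 = 30 \left(- \frac{1}{2}\right) + 47 = -15 + 47 = 32$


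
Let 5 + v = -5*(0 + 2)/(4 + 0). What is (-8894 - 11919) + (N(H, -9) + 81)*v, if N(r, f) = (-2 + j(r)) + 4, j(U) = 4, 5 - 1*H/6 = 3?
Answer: -42931/2 ≈ -21466.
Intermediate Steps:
H = 12 (H = 30 - 6*3 = 30 - 18 = 12)
N(r, f) = 6 (N(r, f) = (-2 + 4) + 4 = 2 + 4 = 6)
v = -15/2 (v = -5 - 5*(0 + 2)/(4 + 0) = -5 - 10/4 = -5 - 5*½ = -5 - 5/2 = -15/2 ≈ -7.5000)
(-8894 - 11919) + (N(H, -9) + 81)*v = (-8894 - 11919) + (6 + 81)*(-15/2) = -20813 + 87*(-15/2) = -20813 - 1305/2 = -42931/2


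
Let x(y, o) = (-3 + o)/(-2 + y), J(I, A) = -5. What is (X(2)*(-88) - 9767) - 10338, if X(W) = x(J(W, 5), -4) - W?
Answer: -20017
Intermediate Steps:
x(y, o) = (-3 + o)/(-2 + y)
X(W) = 1 - W (X(W) = (-3 - 4)/(-2 - 5) - W = -7/(-7) - W = -⅐*(-7) - W = 1 - W)
(X(2)*(-88) - 9767) - 10338 = ((1 - 1*2)*(-88) - 9767) - 10338 = ((1 - 2)*(-88) - 9767) - 10338 = (-1*(-88) - 9767) - 10338 = (88 - 9767) - 10338 = -9679 - 10338 = -20017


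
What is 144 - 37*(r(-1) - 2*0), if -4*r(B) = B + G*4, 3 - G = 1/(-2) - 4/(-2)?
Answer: 761/4 ≈ 190.25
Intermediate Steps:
G = 3/2 (G = 3 - (1/(-2) - 4/(-2)) = 3 - (1*(-½) - 4*(-½)) = 3 - (-½ + 2) = 3 - 1*3/2 = 3 - 3/2 = 3/2 ≈ 1.5000)
r(B) = -3/2 - B/4 (r(B) = -(B + (3/2)*4)/4 = -(B + 6)/4 = -(6 + B)/4 = -3/2 - B/4)
144 - 37*(r(-1) - 2*0) = 144 - 37*((-3/2 - ¼*(-1)) - 2*0) = 144 - 37*((-3/2 + ¼) + 0) = 144 - 37*(-5/4 + 0) = 144 - 37*(-5/4) = 144 + 185/4 = 761/4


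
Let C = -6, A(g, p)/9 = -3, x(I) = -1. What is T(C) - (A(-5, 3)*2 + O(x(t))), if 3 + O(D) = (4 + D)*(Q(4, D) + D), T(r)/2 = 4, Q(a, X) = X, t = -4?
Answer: 71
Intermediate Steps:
A(g, p) = -27 (A(g, p) = 9*(-3) = -27)
T(r) = 8 (T(r) = 2*4 = 8)
O(D) = -3 + 2*D*(4 + D) (O(D) = -3 + (4 + D)*(D + D) = -3 + (4 + D)*(2*D) = -3 + 2*D*(4 + D))
T(C) - (A(-5, 3)*2 + O(x(t))) = 8 - (-27*2 + (-3 + 2*(-1)² + 8*(-1))) = 8 - (-54 + (-3 + 2*1 - 8)) = 8 - (-54 + (-3 + 2 - 8)) = 8 - (-54 - 9) = 8 - 1*(-63) = 8 + 63 = 71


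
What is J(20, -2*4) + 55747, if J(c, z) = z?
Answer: 55739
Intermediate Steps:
J(20, -2*4) + 55747 = -2*4 + 55747 = -8 + 55747 = 55739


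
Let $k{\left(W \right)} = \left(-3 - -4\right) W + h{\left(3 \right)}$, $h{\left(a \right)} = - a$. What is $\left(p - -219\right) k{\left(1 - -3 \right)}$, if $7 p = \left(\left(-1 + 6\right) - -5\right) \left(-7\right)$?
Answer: $209$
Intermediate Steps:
$p = -10$ ($p = \frac{\left(\left(-1 + 6\right) - -5\right) \left(-7\right)}{7} = \frac{\left(5 + 5\right) \left(-7\right)}{7} = \frac{10 \left(-7\right)}{7} = \frac{1}{7} \left(-70\right) = -10$)
$k{\left(W \right)} = -3 + W$ ($k{\left(W \right)} = \left(-3 - -4\right) W - 3 = \left(-3 + 4\right) W - 3 = 1 W - 3 = W - 3 = -3 + W$)
$\left(p - -219\right) k{\left(1 - -3 \right)} = \left(-10 - -219\right) \left(-3 + \left(1 - -3\right)\right) = \left(-10 + 219\right) \left(-3 + \left(1 + 3\right)\right) = 209 \left(-3 + 4\right) = 209 \cdot 1 = 209$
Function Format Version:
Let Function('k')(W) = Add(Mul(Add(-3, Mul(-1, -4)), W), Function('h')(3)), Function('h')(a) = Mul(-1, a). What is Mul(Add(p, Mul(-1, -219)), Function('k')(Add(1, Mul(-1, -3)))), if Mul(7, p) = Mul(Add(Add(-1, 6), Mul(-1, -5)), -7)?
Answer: 209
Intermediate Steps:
p = -10 (p = Mul(Rational(1, 7), Mul(Add(Add(-1, 6), Mul(-1, -5)), -7)) = Mul(Rational(1, 7), Mul(Add(5, 5), -7)) = Mul(Rational(1, 7), Mul(10, -7)) = Mul(Rational(1, 7), -70) = -10)
Function('k')(W) = Add(-3, W) (Function('k')(W) = Add(Mul(Add(-3, Mul(-1, -4)), W), Mul(-1, 3)) = Add(Mul(Add(-3, 4), W), -3) = Add(Mul(1, W), -3) = Add(W, -3) = Add(-3, W))
Mul(Add(p, Mul(-1, -219)), Function('k')(Add(1, Mul(-1, -3)))) = Mul(Add(-10, Mul(-1, -219)), Add(-3, Add(1, Mul(-1, -3)))) = Mul(Add(-10, 219), Add(-3, Add(1, 3))) = Mul(209, Add(-3, 4)) = Mul(209, 1) = 209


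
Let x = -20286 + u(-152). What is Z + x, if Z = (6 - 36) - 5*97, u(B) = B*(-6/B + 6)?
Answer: -21719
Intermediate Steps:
u(B) = B*(6 - 6/B)
Z = -515 (Z = -30 - 485 = -515)
x = -21204 (x = -20286 + (-6 + 6*(-152)) = -20286 + (-6 - 912) = -20286 - 918 = -21204)
Z + x = -515 - 21204 = -21719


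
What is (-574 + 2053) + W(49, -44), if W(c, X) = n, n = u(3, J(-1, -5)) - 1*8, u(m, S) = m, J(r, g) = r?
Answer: 1474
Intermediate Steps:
n = -5 (n = 3 - 1*8 = 3 - 8 = -5)
W(c, X) = -5
(-574 + 2053) + W(49, -44) = (-574 + 2053) - 5 = 1479 - 5 = 1474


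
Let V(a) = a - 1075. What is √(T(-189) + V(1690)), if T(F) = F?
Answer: √426 ≈ 20.640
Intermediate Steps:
V(a) = -1075 + a
√(T(-189) + V(1690)) = √(-189 + (-1075 + 1690)) = √(-189 + 615) = √426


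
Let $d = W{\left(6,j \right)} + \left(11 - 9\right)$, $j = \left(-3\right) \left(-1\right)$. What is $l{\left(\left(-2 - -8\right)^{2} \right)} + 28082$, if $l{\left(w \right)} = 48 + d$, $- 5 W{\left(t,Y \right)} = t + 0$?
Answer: $\frac{140654}{5} \approx 28131.0$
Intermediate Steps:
$j = 3$
$W{\left(t,Y \right)} = - \frac{t}{5}$ ($W{\left(t,Y \right)} = - \frac{t + 0}{5} = - \frac{t}{5}$)
$d = \frac{4}{5}$ ($d = \left(- \frac{1}{5}\right) 6 + \left(11 - 9\right) = - \frac{6}{5} + \left(11 - 9\right) = - \frac{6}{5} + 2 = \frac{4}{5} \approx 0.8$)
$l{\left(w \right)} = \frac{244}{5}$ ($l{\left(w \right)} = 48 + \frac{4}{5} = \frac{244}{5}$)
$l{\left(\left(-2 - -8\right)^{2} \right)} + 28082 = \frac{244}{5} + 28082 = \frac{140654}{5}$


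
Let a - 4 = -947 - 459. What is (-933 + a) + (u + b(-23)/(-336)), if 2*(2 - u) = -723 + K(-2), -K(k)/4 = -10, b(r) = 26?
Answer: -334585/168 ≈ -1991.6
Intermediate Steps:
a = -1402 (a = 4 + (-947 - 459) = 4 - 1406 = -1402)
K(k) = 40 (K(k) = -4*(-10) = 40)
u = 687/2 (u = 2 - (-723 + 40)/2 = 2 - ½*(-683) = 2 + 683/2 = 687/2 ≈ 343.50)
(-933 + a) + (u + b(-23)/(-336)) = (-933 - 1402) + (687/2 + 26/(-336)) = -2335 + (687/2 + 26*(-1/336)) = -2335 + (687/2 - 13/168) = -2335 + 57695/168 = -334585/168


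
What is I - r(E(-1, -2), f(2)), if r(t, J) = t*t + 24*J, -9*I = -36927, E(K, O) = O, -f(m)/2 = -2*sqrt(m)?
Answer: 4099 - 96*sqrt(2) ≈ 3963.2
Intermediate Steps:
f(m) = 4*sqrt(m) (f(m) = -(-4)*sqrt(m) = 4*sqrt(m))
I = 4103 (I = -1/9*(-36927) = 4103)
r(t, J) = t**2 + 24*J
I - r(E(-1, -2), f(2)) = 4103 - ((-2)**2 + 24*(4*sqrt(2))) = 4103 - (4 + 96*sqrt(2)) = 4103 + (-4 - 96*sqrt(2)) = 4099 - 96*sqrt(2)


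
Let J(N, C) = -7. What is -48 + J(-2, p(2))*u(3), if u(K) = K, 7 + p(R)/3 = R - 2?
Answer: -69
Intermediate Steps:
p(R) = -27 + 3*R (p(R) = -21 + 3*(R - 2) = -21 + 3*(-2 + R) = -21 + (-6 + 3*R) = -27 + 3*R)
-48 + J(-2, p(2))*u(3) = -48 - 7*3 = -48 - 21 = -69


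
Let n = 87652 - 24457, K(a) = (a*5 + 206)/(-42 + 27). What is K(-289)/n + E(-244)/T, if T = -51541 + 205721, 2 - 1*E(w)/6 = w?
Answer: 26502772/2435851275 ≈ 0.010880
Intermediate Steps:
E(w) = 12 - 6*w
T = 154180
K(a) = -206/15 - a/3 (K(a) = (5*a + 206)/(-15) = (206 + 5*a)*(-1/15) = -206/15 - a/3)
n = 63195
K(-289)/n + E(-244)/T = (-206/15 - ⅓*(-289))/63195 + (12 - 6*(-244))/154180 = (-206/15 + 289/3)*(1/63195) + (12 + 1464)*(1/154180) = (413/5)*(1/63195) + 1476*(1/154180) = 413/315975 + 369/38545 = 26502772/2435851275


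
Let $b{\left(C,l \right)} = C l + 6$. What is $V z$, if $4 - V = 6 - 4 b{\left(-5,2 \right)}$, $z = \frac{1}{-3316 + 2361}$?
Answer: $\frac{18}{955} \approx 0.018848$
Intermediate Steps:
$b{\left(C,l \right)} = 6 + C l$
$z = - \frac{1}{955}$ ($z = \frac{1}{-955} = - \frac{1}{955} \approx -0.0010471$)
$V = -18$ ($V = 4 - \left(6 - 4 \left(6 - 10\right)\right) = 4 - \left(6 - -16\right) = 4 - \left(6 + 16\right) = 4 - 22 = -18$)
$V z = \left(-18\right) \left(- \frac{1}{955}\right) = \frac{18}{955}$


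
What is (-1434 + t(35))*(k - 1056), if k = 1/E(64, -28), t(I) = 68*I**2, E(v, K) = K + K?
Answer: -2420654821/28 ≈ -8.6452e+7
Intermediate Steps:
E(v, K) = 2*K
k = -1/56 (k = 1/(2*(-28)) = 1/(-56) = -1/56 ≈ -0.017857)
(-1434 + t(35))*(k - 1056) = (-1434 + 68*35**2)*(-1/56 - 1056) = (-1434 + 68*1225)*(-59137/56) = (-1434 + 83300)*(-59137/56) = 81866*(-59137/56) = -2420654821/28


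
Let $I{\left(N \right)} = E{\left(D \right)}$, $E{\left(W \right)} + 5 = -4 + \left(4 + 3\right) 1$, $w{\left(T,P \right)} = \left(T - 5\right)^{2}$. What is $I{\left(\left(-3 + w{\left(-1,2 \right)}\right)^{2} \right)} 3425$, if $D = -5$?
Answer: $-6850$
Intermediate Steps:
$w{\left(T,P \right)} = \left(-5 + T\right)^{2}$
$E{\left(W \right)} = -2$ ($E{\left(W \right)} = -5 - \left(4 - \left(4 + 3\right) 1\right) = -5 + \left(-4 + 7 \cdot 1\right) = -5 + \left(-4 + 7\right) = -5 + 3 = -2$)
$I{\left(N \right)} = -2$
$I{\left(\left(-3 + w{\left(-1,2 \right)}\right)^{2} \right)} 3425 = \left(-2\right) 3425 = -6850$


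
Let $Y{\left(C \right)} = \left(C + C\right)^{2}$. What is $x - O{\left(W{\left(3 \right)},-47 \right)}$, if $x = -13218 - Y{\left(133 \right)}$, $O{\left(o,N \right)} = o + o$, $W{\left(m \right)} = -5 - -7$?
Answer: $-83978$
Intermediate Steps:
$W{\left(m \right)} = 2$ ($W{\left(m \right)} = -5 + 7 = 2$)
$Y{\left(C \right)} = 4 C^{2}$ ($Y{\left(C \right)} = \left(2 C\right)^{2} = 4 C^{2}$)
$O{\left(o,N \right)} = 2 o$
$x = -83974$ ($x = -13218 - 4 \cdot 133^{2} = -13218 - 4 \cdot 17689 = -13218 - 70756 = -83974$)
$x - O{\left(W{\left(3 \right)},-47 \right)} = -83974 - 2 \cdot 2 = -83974 - 4 = -83978$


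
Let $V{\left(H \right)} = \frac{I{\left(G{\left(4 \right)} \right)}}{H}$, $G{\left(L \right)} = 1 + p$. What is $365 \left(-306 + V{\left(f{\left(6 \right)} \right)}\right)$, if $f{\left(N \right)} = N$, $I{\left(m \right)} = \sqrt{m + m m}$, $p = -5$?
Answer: $-111690 + \frac{365 \sqrt{3}}{3} \approx -1.1148 \cdot 10^{5}$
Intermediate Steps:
$G{\left(L \right)} = -4$ ($G{\left(L \right)} = 1 - 5 = -4$)
$I{\left(m \right)} = \sqrt{m + m^{2}}$
$V{\left(H \right)} = \frac{2 \sqrt{3}}{H}$ ($V{\left(H \right)} = \frac{\sqrt{- 4 \left(1 - 4\right)}}{H} = \frac{\sqrt{\left(-4\right) \left(-3\right)}}{H} = \frac{\sqrt{12}}{H} = \frac{2 \sqrt{3}}{H}$)
$365 \left(-306 + V{\left(f{\left(6 \right)} \right)}\right) = 365 \left(-306 + \frac{2 \sqrt{3}}{6}\right) = 365 \left(-306 + 2 \sqrt{3} \cdot \frac{1}{6}\right) = 365 \left(-306 + \frac{\sqrt{3}}{3}\right) = -111690 + \frac{365 \sqrt{3}}{3}$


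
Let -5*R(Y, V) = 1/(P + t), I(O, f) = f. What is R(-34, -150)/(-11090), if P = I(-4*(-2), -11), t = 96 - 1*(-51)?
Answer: 1/7541200 ≈ 1.3260e-7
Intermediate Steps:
t = 147 (t = 96 + 51 = 147)
P = -11
R(Y, V) = -1/680 (R(Y, V) = -1/(5*(-11 + 147)) = -⅕/136 = -⅕*1/136 = -1/680)
R(-34, -150)/(-11090) = -1/680/(-11090) = -1/680*(-1/11090) = 1/7541200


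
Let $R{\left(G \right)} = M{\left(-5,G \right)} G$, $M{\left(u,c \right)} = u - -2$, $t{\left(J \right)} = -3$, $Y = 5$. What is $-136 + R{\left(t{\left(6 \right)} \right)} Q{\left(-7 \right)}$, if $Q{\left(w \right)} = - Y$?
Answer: $-181$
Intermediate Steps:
$Q{\left(w \right)} = -5$ ($Q{\left(w \right)} = \left(-1\right) 5 = -5$)
$M{\left(u,c \right)} = 2 + u$ ($M{\left(u,c \right)} = u + 2 = 2 + u$)
$R{\left(G \right)} = - 3 G$ ($R{\left(G \right)} = \left(2 - 5\right) G = - 3 G$)
$-136 + R{\left(t{\left(6 \right)} \right)} Q{\left(-7 \right)} = -136 + \left(-3\right) \left(-3\right) \left(-5\right) = -136 + 9 \left(-5\right) = -136 - 45 = -181$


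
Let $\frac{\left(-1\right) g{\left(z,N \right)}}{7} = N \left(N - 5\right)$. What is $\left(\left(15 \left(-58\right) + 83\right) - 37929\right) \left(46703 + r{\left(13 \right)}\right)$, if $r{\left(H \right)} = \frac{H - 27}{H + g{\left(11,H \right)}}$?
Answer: $- \frac{1292830185844}{715} \approx -1.8082 \cdot 10^{9}$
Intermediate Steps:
$g{\left(z,N \right)} = - 7 N \left(-5 + N\right)$ ($g{\left(z,N \right)} = - 7 N \left(N - 5\right) = - 7 N \left(-5 + N\right)$)
$r{\left(H \right)} = \frac{-27 + H}{H + 7 H \left(5 - H\right)}$ ($r{\left(H \right)} = \frac{H - 27}{H + 7 H \left(5 - H\right)} = \frac{-27 + H}{H + 7 H \left(5 - H\right)}$)
$\left(\left(15 \left(-58\right) + 83\right) - 37929\right) \left(46703 + r{\left(13 \right)}\right) = \left(\left(15 \left(-58\right) + 83\right) - 37929\right) \left(46703 + \frac{27 - 13}{13 \left(-36 + 7 \cdot 13\right)}\right) = \left(\left(-870 + 83\right) - 37929\right) \left(46703 + \frac{27 - 13}{13 \left(-36 + 91\right)}\right) = \left(-787 - 37929\right) \left(46703 + \frac{1}{13} \cdot \frac{1}{55} \cdot 14\right) = - 38716 \left(46703 + \frac{1}{13} \cdot \frac{1}{55} \cdot 14\right) = - 38716 \left(46703 + \frac{14}{715}\right) = \left(-38716\right) \frac{33392659}{715} = - \frac{1292830185844}{715}$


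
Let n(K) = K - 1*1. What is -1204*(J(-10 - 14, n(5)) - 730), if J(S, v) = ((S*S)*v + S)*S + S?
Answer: 66790696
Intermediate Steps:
n(K) = -1 + K (n(K) = K - 1 = -1 + K)
J(S, v) = S + S*(S + v*S²) (J(S, v) = (S²*v + S)*S + S = (v*S² + S)*S + S = (S + v*S²)*S + S = S*(S + v*S²) + S = S + S*(S + v*S²))
-1204*(J(-10 - 14, n(5)) - 730) = -1204*((-10 - 14)*(1 + (-10 - 14) + (-1 + 5)*(-10 - 14)²) - 730) = -1204*(-24*(1 - 24 + 4*(-24)²) - 730) = -1204*(-24*(1 - 24 + 4*576) - 730) = -1204*(-24*(1 - 24 + 2304) - 730) = -1204*(-24*2281 - 730) = -1204*(-54744 - 730) = -1204*(-55474) = 66790696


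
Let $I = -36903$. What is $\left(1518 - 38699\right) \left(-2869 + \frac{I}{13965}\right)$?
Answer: $\frac{497016868776}{4655} \approx 1.0677 \cdot 10^{8}$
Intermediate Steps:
$\left(1518 - 38699\right) \left(-2869 + \frac{I}{13965}\right) = \left(1518 - 38699\right) \left(-2869 - \frac{36903}{13965}\right) = - 37181 \left(-2869 - \frac{12301}{4655}\right) = \left(-37181\right) \left(- \frac{13367496}{4655}\right) = \frac{497016868776}{4655}$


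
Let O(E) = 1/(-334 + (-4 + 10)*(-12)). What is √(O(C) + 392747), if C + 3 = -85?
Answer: √64738844086/406 ≈ 626.70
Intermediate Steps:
C = -88 (C = -3 - 85 = -88)
O(E) = -1/406 (O(E) = 1/(-334 + 6*(-12)) = 1/(-334 - 72) = 1/(-406) = -1/406)
√(O(C) + 392747) = √(-1/406 + 392747) = √(159455281/406) = √64738844086/406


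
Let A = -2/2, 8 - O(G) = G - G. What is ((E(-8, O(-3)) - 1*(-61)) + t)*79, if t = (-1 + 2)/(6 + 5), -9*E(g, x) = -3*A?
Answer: 158395/33 ≈ 4799.9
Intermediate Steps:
O(G) = 8 (O(G) = 8 - (G - G) = 8 - 1*0 = 8 + 0 = 8)
A = -1 (A = -2*½ = -1)
E(g, x) = -⅓ (E(g, x) = -(-1)*(-1)/3 = -⅑*3 = -⅓)
t = 1/11 ≈ 0.090909
((E(-8, O(-3)) - 1*(-61)) + t)*79 = ((-⅓ - 1*(-61)) + 1/11)*79 = ((-⅓ + 61) + 1/11)*79 = (182/3 + 1/11)*79 = (2005/33)*79 = 158395/33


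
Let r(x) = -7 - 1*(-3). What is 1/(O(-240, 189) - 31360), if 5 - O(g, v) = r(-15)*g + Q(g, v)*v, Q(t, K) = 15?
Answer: -1/35150 ≈ -2.8449e-5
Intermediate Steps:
r(x) = -4 (r(x) = -7 + 3 = -4)
O(g, v) = 5 - 15*v + 4*g (O(g, v) = 5 - (-4*g + 15*v) = 5 + (-15*v + 4*g) = 5 - 15*v + 4*g)
1/(O(-240, 189) - 31360) = 1/((5 - 15*189 + 4*(-240)) - 31360) = 1/((5 - 2835 - 960) - 31360) = 1/(-3790 - 31360) = 1/(-35150) = -1/35150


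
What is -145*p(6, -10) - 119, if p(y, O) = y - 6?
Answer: -119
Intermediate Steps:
p(y, O) = -6 + y
-145*p(6, -10) - 119 = -145*(-6 + 6) - 119 = -145*0 - 119 = 0 - 119 = -119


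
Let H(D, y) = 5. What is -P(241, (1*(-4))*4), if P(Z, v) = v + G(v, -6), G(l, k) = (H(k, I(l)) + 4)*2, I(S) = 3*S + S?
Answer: -2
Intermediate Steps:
I(S) = 4*S
G(l, k) = 18 (G(l, k) = (5 + 4)*2 = 9*2 = 18)
P(Z, v) = 18 + v (P(Z, v) = v + 18 = 18 + v)
-P(241, (1*(-4))*4) = -(18 + (1*(-4))*4) = -(18 - 4*4) = -(18 - 16) = -1*2 = -2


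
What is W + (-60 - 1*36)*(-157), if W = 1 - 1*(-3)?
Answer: 15076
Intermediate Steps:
W = 4 (W = 1 + 3 = 4)
W + (-60 - 1*36)*(-157) = 4 + (-60 - 1*36)*(-157) = 4 + (-60 - 36)*(-157) = 4 - 96*(-157) = 4 + 15072 = 15076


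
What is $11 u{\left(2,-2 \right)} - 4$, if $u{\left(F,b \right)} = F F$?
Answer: $40$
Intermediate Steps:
$u{\left(F,b \right)} = F^{2}$
$11 u{\left(2,-2 \right)} - 4 = 11 \cdot 2^{2} - 4 = 11 \cdot 4 - 4 = 44 - 4 = 40$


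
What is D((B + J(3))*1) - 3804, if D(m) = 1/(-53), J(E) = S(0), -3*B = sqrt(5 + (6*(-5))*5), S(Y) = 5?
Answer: -201613/53 ≈ -3804.0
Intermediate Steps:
B = -I*sqrt(145)/3 (B = -sqrt(5 + (6*(-5))*5)/3 = -sqrt(5 - 30*5)/3 = -sqrt(5 - 150)/3 = -I*sqrt(145)/3 ≈ -4.0139*I)
J(E) = 5
D(m) = -1/53
D((B + J(3))*1) - 3804 = -1/53 - 3804 = -201613/53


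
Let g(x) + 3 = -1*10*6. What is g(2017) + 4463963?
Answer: 4463900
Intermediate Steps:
g(x) = -63 (g(x) = -3 - 1*10*6 = -3 - 10*6 = -3 - 60 = -63)
g(2017) + 4463963 = -63 + 4463963 = 4463900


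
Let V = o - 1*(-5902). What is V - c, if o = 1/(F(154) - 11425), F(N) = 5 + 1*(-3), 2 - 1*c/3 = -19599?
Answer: -604288124/11423 ≈ -52901.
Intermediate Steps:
c = 58803 (c = 6 - 3*(-19599) = 6 + 58797 = 58803)
F(N) = 2 (F(N) = 5 - 3 = 2)
o = -1/11423 (o = 1/(2 - 11425) = 1/(-11423) = -1/11423 ≈ -8.7543e-5)
V = 67418545/11423 (V = -1/11423 - 1*(-5902) = -1/11423 + 5902 = 67418545/11423 ≈ 5902.0)
V - c = 67418545/11423 - 1*58803 = 67418545/11423 - 58803 = -604288124/11423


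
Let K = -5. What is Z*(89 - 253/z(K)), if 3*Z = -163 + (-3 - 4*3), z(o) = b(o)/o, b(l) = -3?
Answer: 177644/9 ≈ 19738.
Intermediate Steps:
z(o) = -3/o
Z = -178/3 (Z = (-163 + (-3 - 4*3))/3 = (-163 + (-3 - 12))/3 = (-163 - 15)/3 = (⅓)*(-178) = -178/3 ≈ -59.333)
Z*(89 - 253/z(K)) = -178*(89 - 253/((-3/(-5))))/3 = -178*(89 - 253/((-3*(-⅕))))/3 = -178*(89 - 253/⅗)/3 = -178*(89 - 253*5/3)/3 = -178*(89 - 1265/3)/3 = -178/3*(-998/3) = 177644/9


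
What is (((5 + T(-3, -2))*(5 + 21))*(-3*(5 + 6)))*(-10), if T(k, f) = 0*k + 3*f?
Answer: -8580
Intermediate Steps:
T(k, f) = 3*f (T(k, f) = 0 + 3*f = 3*f)
(((5 + T(-3, -2))*(5 + 21))*(-3*(5 + 6)))*(-10) = (((5 + 3*(-2))*(5 + 21))*(-3*(5 + 6)))*(-10) = (((5 - 6)*26)*(-3*11))*(-10) = (-1*26*(-33))*(-10) = -26*(-33)*(-10) = 858*(-10) = -8580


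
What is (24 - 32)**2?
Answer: 64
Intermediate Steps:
(24 - 32)**2 = (-8)**2 = 64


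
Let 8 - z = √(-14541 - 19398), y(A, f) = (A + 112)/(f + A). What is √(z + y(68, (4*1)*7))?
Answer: √(158 - 144*I*√419)/4 ≈ 9.8581 - 9.3438*I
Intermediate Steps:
y(A, f) = (112 + A)/(A + f)
z = 8 - 9*I*√419 (z = 8 - √(-14541 - 19398) = 8 - √(-33939) = 8 - 9*I*√419 ≈ 8.0 - 184.23*I)
√(z + y(68, (4*1)*7)) = √((8 - 9*I*√419) + (112 + 68)/(68 + (4*1)*7)) = √((8 - 9*I*√419) + 180/(68 + 4*7)) = √((8 - 9*I*√419) + 180/(68 + 28)) = √((8 - 9*I*√419) + 180/96) = √((8 - 9*I*√419) + (1/96)*180) = √((8 - 9*I*√419) + 15/8) = √(79/8 - 9*I*√419)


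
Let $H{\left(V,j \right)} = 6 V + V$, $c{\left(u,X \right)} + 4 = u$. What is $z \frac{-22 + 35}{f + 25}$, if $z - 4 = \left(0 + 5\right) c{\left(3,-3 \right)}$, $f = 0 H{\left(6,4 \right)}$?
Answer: $- \frac{13}{25} \approx -0.52$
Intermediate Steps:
$c{\left(u,X \right)} = -4 + u$
$H{\left(V,j \right)} = 7 V$
$f = 0$ ($f = 0 \cdot 7 \cdot 6 = 0 \cdot 42 = 0$)
$z = -1$ ($z = 4 + \left(0 + 5\right) \left(-4 + 3\right) = 4 + 5 \left(-1\right) = 4 - 5 = -1$)
$z \frac{-22 + 35}{f + 25} = - \frac{-22 + 35}{0 + 25} = - \frac{13}{25}$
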